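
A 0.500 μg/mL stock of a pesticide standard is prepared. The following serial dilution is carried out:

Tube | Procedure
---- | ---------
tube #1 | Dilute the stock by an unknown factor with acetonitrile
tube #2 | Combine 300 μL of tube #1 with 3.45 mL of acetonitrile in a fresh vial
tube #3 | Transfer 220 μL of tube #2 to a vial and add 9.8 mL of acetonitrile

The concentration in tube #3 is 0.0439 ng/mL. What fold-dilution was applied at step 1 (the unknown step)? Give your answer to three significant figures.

Step 1: unknown factor x
Step 2: 300 μL + 3.45 mL = 3750 μL total → factor 3750/300 = 12.5
Step 3: 220 μL + 9.8 mL = 10020 μL total → factor 10020/220 = 45.545
Product of known-step factors = 569.32
Overall factor = 0.500 μg/mL / (0.0439 ng/mL) = 11390
x = 11390 / 569.32 = 20.0

20.0-fold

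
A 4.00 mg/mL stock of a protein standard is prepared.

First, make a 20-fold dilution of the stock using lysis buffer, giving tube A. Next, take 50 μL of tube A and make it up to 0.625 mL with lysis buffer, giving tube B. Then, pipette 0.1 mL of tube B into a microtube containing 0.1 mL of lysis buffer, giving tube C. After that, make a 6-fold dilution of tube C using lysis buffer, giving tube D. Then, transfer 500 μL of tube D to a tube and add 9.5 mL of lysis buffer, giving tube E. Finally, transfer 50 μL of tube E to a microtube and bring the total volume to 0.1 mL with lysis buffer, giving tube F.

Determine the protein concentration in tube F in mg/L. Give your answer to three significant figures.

Step 1: 20-fold → factor 20
Step 2: 50 μL brought to 0.625 mL → factor 625/50 = 12.5
Step 3: 0.1 mL + 0.1 mL = 0.2 mL total → factor 0.2/0.1 = 2
Step 4: 6-fold → factor 6
Step 5: 500 μL + 9.5 mL = 10000 μL total → factor 10000/500 = 20
Step 6: 50 μL brought to 0.1 mL → factor 100/50 = 2
Overall dilution factor = 20 × 12.5 × 2 × 6 × 20 × 2 = 1.2 × 10^5
Final = 4.00 mg/mL / 1.2 × 10^5 = 3.333 × 10^-5 mg/mL = 0.0333 mg/L

0.0333 mg/L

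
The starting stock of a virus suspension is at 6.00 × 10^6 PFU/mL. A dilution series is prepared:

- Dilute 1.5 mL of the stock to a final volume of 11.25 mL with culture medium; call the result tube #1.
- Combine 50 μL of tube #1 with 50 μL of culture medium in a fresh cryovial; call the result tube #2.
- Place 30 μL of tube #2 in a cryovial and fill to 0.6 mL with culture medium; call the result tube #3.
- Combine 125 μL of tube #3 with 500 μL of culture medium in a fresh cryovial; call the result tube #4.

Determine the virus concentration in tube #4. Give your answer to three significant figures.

Step 1: 1.5 mL brought to 11.25 mL → factor 11.25/1.5 = 7.5
Step 2: 50 μL + 50 μL = 100 μL total → factor 100/50 = 2
Step 3: 30 μL brought to 0.6 mL → factor 600/30 = 20
Step 4: 125 μL + 500 μL = 625 μL total → factor 625/125 = 5
Overall dilution factor = 7.5 × 2 × 20 × 5 = 1500
Final = 6.00 × 10^6 PFU/mL / 1500 = 4.00 × 10^3 PFU/mL

4.00 × 10^3 PFU/mL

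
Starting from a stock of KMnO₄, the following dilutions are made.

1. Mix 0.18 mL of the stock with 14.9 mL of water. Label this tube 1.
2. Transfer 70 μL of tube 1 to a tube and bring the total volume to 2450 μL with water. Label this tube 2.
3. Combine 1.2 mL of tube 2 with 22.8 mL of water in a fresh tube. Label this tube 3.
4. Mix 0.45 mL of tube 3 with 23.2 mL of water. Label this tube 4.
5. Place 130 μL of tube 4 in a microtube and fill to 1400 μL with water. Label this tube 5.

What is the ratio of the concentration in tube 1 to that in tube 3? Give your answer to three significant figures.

Step 1: 0.18 mL + 14.9 mL = 15.08 mL total → factor 15.08/0.18 = 83.778
Step 2: 70 μL brought to 2450 μL → factor 2450/70 = 35
Step 3: 1.2 mL + 22.8 mL = 24 mL total → factor 24/1.2 = 20
Dilution factor to tube 1 = 83.778; to tube 3 = 58644
[tube 1]/[tube 3] = (factor to tube 3)/(factor to tube 1) = 58644/83.778 = 700

700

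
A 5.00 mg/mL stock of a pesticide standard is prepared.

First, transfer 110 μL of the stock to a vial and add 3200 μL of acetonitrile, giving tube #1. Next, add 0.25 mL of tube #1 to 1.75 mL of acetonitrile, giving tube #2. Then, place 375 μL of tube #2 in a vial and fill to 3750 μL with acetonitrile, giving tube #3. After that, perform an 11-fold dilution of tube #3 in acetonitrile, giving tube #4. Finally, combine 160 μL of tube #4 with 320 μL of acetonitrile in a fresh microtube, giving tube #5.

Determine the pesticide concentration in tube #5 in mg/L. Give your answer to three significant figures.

0.0629 mg/L

Step 1: 110 μL + 3200 μL = 3310 μL total → factor 3310/110 = 30.091
Step 2: 0.25 mL + 1.75 mL = 2 mL total → factor 2/0.25 = 8
Step 3: 375 μL brought to 3750 μL → factor 3750/375 = 10
Step 4: 11-fold → factor 11
Step 5: 160 μL + 320 μL = 480 μL total → factor 480/160 = 3
Overall dilution factor = 30.091 × 8 × 10 × 11 × 3 = 79440
Final = 5.00 mg/mL / 79440 = 6.294 × 10^-5 mg/mL = 0.0629 mg/L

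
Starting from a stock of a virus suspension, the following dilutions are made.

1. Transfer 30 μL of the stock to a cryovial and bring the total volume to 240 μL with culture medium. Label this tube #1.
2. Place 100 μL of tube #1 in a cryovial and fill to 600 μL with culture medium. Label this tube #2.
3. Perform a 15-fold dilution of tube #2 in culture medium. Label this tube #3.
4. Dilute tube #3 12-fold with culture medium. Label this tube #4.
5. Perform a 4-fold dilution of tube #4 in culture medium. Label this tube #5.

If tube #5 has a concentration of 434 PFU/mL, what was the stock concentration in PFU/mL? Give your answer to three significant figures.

1.50 × 10^7 PFU/mL

Step 1: 30 μL brought to 240 μL → factor 240/30 = 8
Step 2: 100 μL brought to 600 μL → factor 600/100 = 6
Step 3: 15-fold → factor 15
Step 4: 12-fold → factor 12
Step 5: 4-fold → factor 4
Overall dilution factor = 8 × 6 × 15 × 12 × 4 = 34560
Stock = 434 PFU/mL × 34560 = 1.50 × 10^7 PFU/mL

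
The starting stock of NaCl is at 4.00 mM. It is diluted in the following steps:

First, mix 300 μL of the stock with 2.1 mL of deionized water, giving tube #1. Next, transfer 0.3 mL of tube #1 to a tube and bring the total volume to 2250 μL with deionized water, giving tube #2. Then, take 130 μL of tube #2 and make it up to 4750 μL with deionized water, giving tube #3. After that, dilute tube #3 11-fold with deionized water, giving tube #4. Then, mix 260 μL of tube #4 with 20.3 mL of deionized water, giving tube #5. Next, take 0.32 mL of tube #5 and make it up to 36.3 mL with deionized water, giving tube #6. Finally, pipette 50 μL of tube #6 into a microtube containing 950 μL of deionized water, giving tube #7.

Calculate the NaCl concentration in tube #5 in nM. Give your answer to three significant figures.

Step 1: 300 μL + 2.1 mL = 2400 μL total → factor 2400/300 = 8
Step 2: 0.3 mL brought to 2250 μL → factor 2.25/0.3 = 7.5
Step 3: 130 μL brought to 4750 μL → factor 4750/130 = 36.538
Step 4: 11-fold → factor 11
Step 5: 260 μL + 20.3 mL = 20560 μL total → factor 20560/260 = 79.077
Dilution factor through tube #5 = 8 × 7.5 × 36.538 × 11 × 79.077 = 1.907 × 10^6
[tube #5] = 4.00 mM / 1.907 × 10^6 = 2.098 × 10^-6 mM = 2.10 nM

2.10 nM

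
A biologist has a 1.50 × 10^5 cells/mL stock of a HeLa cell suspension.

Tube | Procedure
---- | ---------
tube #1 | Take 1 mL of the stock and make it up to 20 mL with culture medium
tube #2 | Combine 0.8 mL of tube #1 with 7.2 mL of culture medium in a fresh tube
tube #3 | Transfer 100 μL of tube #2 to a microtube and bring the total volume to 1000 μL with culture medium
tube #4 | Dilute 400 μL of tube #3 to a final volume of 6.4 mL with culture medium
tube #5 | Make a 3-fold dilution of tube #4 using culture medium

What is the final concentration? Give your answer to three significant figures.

1.56 cells/mL

Step 1: 1 mL brought to 20 mL → factor 20/1 = 20
Step 2: 0.8 mL + 7.2 mL = 8 mL total → factor 8/0.8 = 10
Step 3: 100 μL brought to 1000 μL → factor 1000/100 = 10
Step 4: 400 μL brought to 6.4 mL → factor 6400/400 = 16
Step 5: 3-fold → factor 3
Overall dilution factor = 20 × 10 × 10 × 16 × 3 = 96000
Final = 1.50 × 10^5 cells/mL / 96000 = 1.56 cells/mL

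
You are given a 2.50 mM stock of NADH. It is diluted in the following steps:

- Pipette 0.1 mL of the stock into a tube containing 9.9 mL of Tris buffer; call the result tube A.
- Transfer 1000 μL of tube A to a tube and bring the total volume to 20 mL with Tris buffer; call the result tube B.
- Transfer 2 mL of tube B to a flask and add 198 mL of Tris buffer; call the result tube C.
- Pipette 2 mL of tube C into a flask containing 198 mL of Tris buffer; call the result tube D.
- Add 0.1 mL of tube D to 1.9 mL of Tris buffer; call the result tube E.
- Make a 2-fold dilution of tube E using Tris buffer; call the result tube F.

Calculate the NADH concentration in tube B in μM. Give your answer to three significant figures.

Step 1: 0.1 mL + 9.9 mL = 10 mL total → factor 10/0.1 = 100
Step 2: 1000 μL brought to 20 mL → factor 20000/1000 = 20
Dilution factor through tube B = 100 × 20 = 2000
[tube B] = 2.50 mM / 2000 = 0.001250 mM = 1.25 μM

1.25 μM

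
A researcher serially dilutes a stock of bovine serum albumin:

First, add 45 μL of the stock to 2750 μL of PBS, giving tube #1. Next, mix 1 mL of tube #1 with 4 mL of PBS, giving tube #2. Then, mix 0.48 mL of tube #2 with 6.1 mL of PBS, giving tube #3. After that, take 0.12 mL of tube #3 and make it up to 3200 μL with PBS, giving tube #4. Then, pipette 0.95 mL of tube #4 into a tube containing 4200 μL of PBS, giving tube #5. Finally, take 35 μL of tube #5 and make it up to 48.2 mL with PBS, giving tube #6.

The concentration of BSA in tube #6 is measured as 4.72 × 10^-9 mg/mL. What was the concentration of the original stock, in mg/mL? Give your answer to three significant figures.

4.00 mg/mL

Step 1: 45 μL + 2750 μL = 2795 μL total → factor 2795/45 = 62.111
Step 2: 1 mL + 4 mL = 5 mL total → factor 5/1 = 5
Step 3: 0.48 mL + 6.1 mL = 6.58 mL total → factor 6.58/0.48 = 13.708
Step 4: 0.12 mL brought to 3200 μL → factor 3.2/0.12 = 26.667
Step 5: 0.95 mL + 4200 μL = 5.15 mL total → factor 5.15/0.95 = 5.4211
Step 6: 35 μL brought to 48.2 mL → factor 48200/35 = 1377.1
Overall dilution factor = 62.111 × 5 × 13.708 × 26.667 × 5.4211 × 1377.1 = 8.4753 × 10^8
Stock = 4.72 × 10^-9 mg/mL × 8.4753 × 10^8 = 4.00 mg/mL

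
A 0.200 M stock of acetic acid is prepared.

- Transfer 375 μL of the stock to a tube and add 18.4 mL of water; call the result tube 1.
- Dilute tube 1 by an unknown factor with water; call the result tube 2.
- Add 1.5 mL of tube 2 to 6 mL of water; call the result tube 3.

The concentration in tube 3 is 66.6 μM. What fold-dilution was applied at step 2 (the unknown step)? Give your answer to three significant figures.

12.0-fold

Step 1: 375 μL + 18.4 mL = 18775 μL total → factor 18775/375 = 50.067
Step 2: unknown factor x
Step 3: 1.5 mL + 6 mL = 7.5 mL total → factor 7.5/1.5 = 5
Product of known-step factors = 250.33
Overall factor = 0.200 M / (66.6 μM) = 3003
x = 3003 / 250.33 = 12.0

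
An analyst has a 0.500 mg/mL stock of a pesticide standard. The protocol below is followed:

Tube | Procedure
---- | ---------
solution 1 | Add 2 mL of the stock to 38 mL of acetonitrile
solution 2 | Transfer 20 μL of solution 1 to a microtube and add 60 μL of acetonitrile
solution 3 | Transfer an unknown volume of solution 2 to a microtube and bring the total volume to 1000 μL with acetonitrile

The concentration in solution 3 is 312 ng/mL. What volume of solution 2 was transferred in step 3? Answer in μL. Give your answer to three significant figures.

Step 1: 2 mL + 38 mL = 40 mL total → factor 40/2 = 20
Step 2: 20 μL + 60 μL = 80 μL total → factor 80/20 = 4
Step 3: v brought to 1000 μL → factor = 1000 μL/v
Product of known-step factors = 80
Overall factor = 0.500 mg/mL / (312 ng/mL) = 1602.6
Step-3 factor = 1602.6 / 80 = 20.032
v = 1000 μL / 20.032 = 49.9 μL

49.9 μL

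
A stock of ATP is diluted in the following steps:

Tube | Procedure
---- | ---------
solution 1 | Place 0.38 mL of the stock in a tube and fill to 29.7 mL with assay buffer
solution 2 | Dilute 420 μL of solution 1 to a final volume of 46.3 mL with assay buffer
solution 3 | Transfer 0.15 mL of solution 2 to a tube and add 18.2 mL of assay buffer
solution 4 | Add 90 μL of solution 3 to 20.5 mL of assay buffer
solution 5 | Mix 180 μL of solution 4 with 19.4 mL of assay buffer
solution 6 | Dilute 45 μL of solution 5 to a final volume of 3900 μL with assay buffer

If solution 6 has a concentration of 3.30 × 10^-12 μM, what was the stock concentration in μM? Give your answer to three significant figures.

7.50 μM

Step 1: 0.38 mL brought to 29.7 mL → factor 29.7/0.38 = 78.158
Step 2: 420 μL brought to 46.3 mL → factor 46300/420 = 110.24
Step 3: 0.15 mL + 18.2 mL = 18.35 mL total → factor 18.35/0.15 = 122.33
Step 4: 90 μL + 20.5 mL = 20590 μL total → factor 20590/90 = 228.78
Step 5: 180 μL + 19.4 mL = 19580 μL total → factor 19580/180 = 108.78
Step 6: 45 μL brought to 3900 μL → factor 3900/45 = 86.667
Overall dilution factor = 78.158 × 110.24 × 122.33 × 228.78 × 108.78 × 86.667 = 2.2733 × 10^12
Stock = 3.30 × 10^-12 μM × 2.2733 × 10^12 = 7.50 μM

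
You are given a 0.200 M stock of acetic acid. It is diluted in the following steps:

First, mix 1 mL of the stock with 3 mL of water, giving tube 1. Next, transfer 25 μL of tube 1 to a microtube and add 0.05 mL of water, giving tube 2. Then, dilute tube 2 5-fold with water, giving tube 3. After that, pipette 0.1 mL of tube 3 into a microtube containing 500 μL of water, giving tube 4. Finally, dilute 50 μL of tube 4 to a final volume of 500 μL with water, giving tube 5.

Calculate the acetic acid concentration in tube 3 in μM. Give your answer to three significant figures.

3.33 × 10^3 μM

Step 1: 1 mL + 3 mL = 4 mL total → factor 4/1 = 4
Step 2: 25 μL + 0.05 mL = 75 μL total → factor 75/25 = 3
Step 3: 5-fold → factor 5
Dilution factor through tube 3 = 4 × 3 × 5 = 60
[tube 3] = 0.200 M / 60 = 0.003333 M = 3.33 × 10^3 μM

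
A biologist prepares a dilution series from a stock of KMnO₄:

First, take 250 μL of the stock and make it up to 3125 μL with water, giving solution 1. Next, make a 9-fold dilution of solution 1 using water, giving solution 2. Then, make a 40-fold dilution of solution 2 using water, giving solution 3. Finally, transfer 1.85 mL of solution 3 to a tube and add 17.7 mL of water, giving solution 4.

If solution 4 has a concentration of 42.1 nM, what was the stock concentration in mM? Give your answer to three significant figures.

Step 1: 250 μL brought to 3125 μL → factor 3125/250 = 12.5
Step 2: 9-fold → factor 9
Step 3: 40-fold → factor 40
Step 4: 1.85 mL + 17.7 mL = 19.55 mL total → factor 19.55/1.85 = 10.568
Overall dilution factor = 12.5 × 9 × 40 × 10.568 = 47554
Stock = 42.1 nM × 47554 = 2.002 × 10^6 nM = 2.00 mM

2.00 mM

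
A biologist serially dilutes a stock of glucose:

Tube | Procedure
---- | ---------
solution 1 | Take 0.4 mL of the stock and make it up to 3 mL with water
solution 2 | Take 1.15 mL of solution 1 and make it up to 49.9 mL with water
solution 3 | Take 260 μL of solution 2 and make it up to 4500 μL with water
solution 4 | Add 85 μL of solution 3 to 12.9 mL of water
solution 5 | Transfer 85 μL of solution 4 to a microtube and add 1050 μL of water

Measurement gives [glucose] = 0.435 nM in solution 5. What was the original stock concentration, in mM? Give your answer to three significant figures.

5.00 mM

Step 1: 0.4 mL brought to 3 mL → factor 3/0.4 = 7.5
Step 2: 1.15 mL brought to 49.9 mL → factor 49.9/1.15 = 43.391
Step 3: 260 μL brought to 4500 μL → factor 4500/260 = 17.308
Step 4: 85 μL + 12.9 mL = 12985 μL total → factor 12985/85 = 152.76
Step 5: 85 μL + 1050 μL = 1135 μL total → factor 1135/85 = 13.353
Overall dilution factor = 7.5 × 43.391 × 17.308 × 152.76 × 13.353 = 1.149 × 10^7
Stock = 0.435 nM × 1.149 × 10^7 = 4.998 × 10^6 nM = 5.00 mM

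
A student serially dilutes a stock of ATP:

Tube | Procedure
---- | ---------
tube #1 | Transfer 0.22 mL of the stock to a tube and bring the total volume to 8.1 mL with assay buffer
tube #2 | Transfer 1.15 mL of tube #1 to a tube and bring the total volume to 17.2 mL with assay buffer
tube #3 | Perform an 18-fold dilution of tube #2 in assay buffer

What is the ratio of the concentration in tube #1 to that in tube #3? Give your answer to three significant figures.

Step 1: 0.22 mL brought to 8.1 mL → factor 8.1/0.22 = 36.818
Step 2: 1.15 mL brought to 17.2 mL → factor 17.2/1.15 = 14.957
Step 3: 18-fold → factor 18
Dilution factor to tube #1 = 36.818; to tube #3 = 9912.1
[tube #1]/[tube #3] = (factor to tube #3)/(factor to tube #1) = 9912.1/36.818 = 269

269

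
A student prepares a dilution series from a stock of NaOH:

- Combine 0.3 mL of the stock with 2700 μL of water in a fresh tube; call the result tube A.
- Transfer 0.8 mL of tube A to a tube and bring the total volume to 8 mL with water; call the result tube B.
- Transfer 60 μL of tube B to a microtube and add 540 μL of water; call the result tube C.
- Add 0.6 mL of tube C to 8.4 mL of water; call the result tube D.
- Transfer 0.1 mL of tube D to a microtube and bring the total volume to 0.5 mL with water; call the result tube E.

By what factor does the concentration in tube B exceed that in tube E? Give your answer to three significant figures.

Step 1: 0.3 mL + 2700 μL = 3 mL total → factor 3/0.3 = 10
Step 2: 0.8 mL brought to 8 mL → factor 8/0.8 = 10
Step 3: 60 μL + 540 μL = 600 μL total → factor 600/60 = 10
Step 4: 0.6 mL + 8.4 mL = 9 mL total → factor 9/0.6 = 15
Step 5: 0.1 mL brought to 0.5 mL → factor 0.5/0.1 = 5
Dilution factor to tube B = 100; to tube E = 75000
[tube B]/[tube E] = (factor to tube E)/(factor to tube B) = 75000/100 = 750

750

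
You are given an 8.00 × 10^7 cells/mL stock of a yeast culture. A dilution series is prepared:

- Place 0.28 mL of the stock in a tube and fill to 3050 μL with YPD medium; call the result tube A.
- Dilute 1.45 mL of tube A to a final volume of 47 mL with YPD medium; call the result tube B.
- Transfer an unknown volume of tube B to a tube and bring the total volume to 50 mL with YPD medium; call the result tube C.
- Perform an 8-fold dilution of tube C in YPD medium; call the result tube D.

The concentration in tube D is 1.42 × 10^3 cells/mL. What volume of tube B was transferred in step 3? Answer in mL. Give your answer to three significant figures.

2.51 mL

Step 1: 0.28 mL brought to 3050 μL → factor 3.05/0.28 = 10.893
Step 2: 1.45 mL brought to 47 mL → factor 47/1.45 = 32.414
Step 3: v brought to 50 mL → factor = 50 mL/v
Step 4: 8-fold → factor 8
Product of known-step factors = 2824.6
Overall factor = 8.00 × 10^7 cells/mL / (1.42 × 10^3 cells/mL) = 56338
Step-3 factor = 56338 / 2824.6 = 19.945
v = 50 mL / 19.945 = 2.51 mL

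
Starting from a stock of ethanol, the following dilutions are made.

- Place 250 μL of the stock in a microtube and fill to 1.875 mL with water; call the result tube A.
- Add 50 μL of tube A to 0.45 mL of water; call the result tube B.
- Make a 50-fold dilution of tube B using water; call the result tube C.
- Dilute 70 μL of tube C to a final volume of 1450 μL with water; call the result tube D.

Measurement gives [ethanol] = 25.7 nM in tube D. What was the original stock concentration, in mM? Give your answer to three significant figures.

2.00 mM

Step 1: 250 μL brought to 1.875 mL → factor 1875/250 = 7.5
Step 2: 50 μL + 0.45 mL = 500 μL total → factor 500/50 = 10
Step 3: 50-fold → factor 50
Step 4: 70 μL brought to 1450 μL → factor 1450/70 = 20.714
Overall dilution factor = 7.5 × 10 × 50 × 20.714 = 77679
Stock = 25.7 nM × 77679 = 1.996 × 10^6 nM = 2.00 mM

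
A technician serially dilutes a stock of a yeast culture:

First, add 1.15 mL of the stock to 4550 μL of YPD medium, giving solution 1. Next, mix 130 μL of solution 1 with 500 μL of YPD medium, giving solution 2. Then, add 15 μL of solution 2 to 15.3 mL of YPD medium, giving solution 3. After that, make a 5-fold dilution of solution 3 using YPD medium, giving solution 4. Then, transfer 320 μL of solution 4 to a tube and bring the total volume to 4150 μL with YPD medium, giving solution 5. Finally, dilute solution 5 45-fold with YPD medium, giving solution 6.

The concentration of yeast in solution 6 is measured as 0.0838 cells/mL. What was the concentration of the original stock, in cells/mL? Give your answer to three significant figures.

6.00 × 10^6 cells/mL

Step 1: 1.15 mL + 4550 μL = 5.7 mL total → factor 5.7/1.15 = 4.9565
Step 2: 130 μL + 500 μL = 630 μL total → factor 630/130 = 4.8462
Step 3: 15 μL + 15.3 mL = 15315 μL total → factor 15315/15 = 1021
Step 4: 5-fold → factor 5
Step 5: 320 μL brought to 4150 μL → factor 4150/320 = 12.969
Step 6: 45-fold → factor 45
Overall dilution factor = 4.9565 × 4.8462 × 1021 × 5 × 12.969 × 45 = 7.1562 × 10^7
Stock = 0.0838 cells/mL × 7.1562 × 10^7 = 6.00 × 10^6 cells/mL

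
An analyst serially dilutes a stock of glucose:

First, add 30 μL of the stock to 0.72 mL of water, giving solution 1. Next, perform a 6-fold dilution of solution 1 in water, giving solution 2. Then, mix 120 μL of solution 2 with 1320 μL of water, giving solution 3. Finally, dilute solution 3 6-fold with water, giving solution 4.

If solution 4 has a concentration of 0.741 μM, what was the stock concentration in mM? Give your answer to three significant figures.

8.00 mM

Step 1: 30 μL + 0.72 mL = 750 μL total → factor 750/30 = 25
Step 2: 6-fold → factor 6
Step 3: 120 μL + 1320 μL = 1440 μL total → factor 1440/120 = 12
Step 4: 6-fold → factor 6
Overall dilution factor = 25 × 6 × 12 × 6 = 10800
Stock = 0.741 μM × 10800 = 8003 μM = 8.00 mM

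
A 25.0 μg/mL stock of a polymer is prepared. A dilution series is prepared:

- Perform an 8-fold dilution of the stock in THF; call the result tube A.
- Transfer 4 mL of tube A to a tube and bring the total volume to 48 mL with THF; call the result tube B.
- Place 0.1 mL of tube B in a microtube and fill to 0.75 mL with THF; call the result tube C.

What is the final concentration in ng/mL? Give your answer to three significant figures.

34.7 ng/mL

Step 1: 8-fold → factor 8
Step 2: 4 mL brought to 48 mL → factor 48/4 = 12
Step 3: 0.1 mL brought to 0.75 mL → factor 0.75/0.1 = 7.5
Overall dilution factor = 8 × 12 × 7.5 = 720
Final = 25.0 μg/mL / 720 = 0.03472 μg/mL = 34.7 ng/mL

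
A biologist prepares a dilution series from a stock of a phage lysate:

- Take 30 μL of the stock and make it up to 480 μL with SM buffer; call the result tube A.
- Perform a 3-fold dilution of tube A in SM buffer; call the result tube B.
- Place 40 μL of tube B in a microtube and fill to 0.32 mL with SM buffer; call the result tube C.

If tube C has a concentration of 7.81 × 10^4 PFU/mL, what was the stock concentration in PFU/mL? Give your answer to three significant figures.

3.00 × 10^7 PFU/mL

Step 1: 30 μL brought to 480 μL → factor 480/30 = 16
Step 2: 3-fold → factor 3
Step 3: 40 μL brought to 0.32 mL → factor 320/40 = 8
Overall dilution factor = 16 × 3 × 8 = 384
Stock = 7.81 × 10^4 PFU/mL × 384 = 3.00 × 10^7 PFU/mL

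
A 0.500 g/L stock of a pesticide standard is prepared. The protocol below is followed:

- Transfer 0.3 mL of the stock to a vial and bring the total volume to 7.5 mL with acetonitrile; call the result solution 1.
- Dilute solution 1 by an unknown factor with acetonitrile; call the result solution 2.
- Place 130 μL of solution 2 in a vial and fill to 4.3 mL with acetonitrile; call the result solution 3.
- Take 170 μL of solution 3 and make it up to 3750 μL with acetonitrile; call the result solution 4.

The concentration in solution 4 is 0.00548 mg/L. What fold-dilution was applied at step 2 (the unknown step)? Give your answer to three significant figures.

Step 1: 0.3 mL brought to 7.5 mL → factor 7.5/0.3 = 25
Step 2: unknown factor x
Step 3: 130 μL brought to 4.3 mL → factor 4300/130 = 33.077
Step 4: 170 μL brought to 3750 μL → factor 3750/170 = 22.059
Product of known-step factors = 18241
Overall factor = 0.500 g/L / (0.00548 mg/L) = 91241
x = 91241 / 18241 = 5.00

5.00-fold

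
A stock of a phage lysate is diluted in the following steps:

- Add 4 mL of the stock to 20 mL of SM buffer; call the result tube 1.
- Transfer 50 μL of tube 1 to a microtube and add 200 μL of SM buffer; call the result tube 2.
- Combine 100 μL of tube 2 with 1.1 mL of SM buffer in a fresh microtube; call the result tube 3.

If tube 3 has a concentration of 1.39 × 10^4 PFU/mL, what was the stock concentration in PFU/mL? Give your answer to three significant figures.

Step 1: 4 mL + 20 mL = 24 mL total → factor 24/4 = 6
Step 2: 50 μL + 200 μL = 250 μL total → factor 250/50 = 5
Step 3: 100 μL + 1.1 mL = 1200 μL total → factor 1200/100 = 12
Overall dilution factor = 6 × 5 × 12 = 360
Stock = 1.39 × 10^4 PFU/mL × 360 = 5.00 × 10^6 PFU/mL

5.00 × 10^6 PFU/mL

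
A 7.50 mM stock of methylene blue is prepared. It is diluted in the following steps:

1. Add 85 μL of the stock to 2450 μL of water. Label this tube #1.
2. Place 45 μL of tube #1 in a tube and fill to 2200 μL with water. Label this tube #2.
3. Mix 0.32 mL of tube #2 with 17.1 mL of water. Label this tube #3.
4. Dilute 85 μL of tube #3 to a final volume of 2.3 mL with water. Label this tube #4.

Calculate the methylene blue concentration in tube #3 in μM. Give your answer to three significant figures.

Step 1: 85 μL + 2450 μL = 2535 μL total → factor 2535/85 = 29.824
Step 2: 45 μL brought to 2200 μL → factor 2200/45 = 48.889
Step 3: 0.32 mL + 17.1 mL = 17.42 mL total → factor 17.42/0.32 = 54.438
Dilution factor through tube #3 = 29.824 × 48.889 × 54.438 = 79372
[tube #3] = 7.50 mM / 79372 = 9.449 × 10^-5 mM = 0.0945 μM

0.0945 μM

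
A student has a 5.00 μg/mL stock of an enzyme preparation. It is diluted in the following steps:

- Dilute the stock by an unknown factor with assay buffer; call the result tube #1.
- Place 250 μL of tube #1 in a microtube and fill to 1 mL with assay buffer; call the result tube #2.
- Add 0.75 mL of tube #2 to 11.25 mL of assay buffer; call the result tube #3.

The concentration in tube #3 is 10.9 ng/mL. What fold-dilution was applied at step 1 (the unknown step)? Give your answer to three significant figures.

7.17-fold

Step 1: unknown factor x
Step 2: 250 μL brought to 1 mL → factor 1000/250 = 4
Step 3: 0.75 mL + 11.25 mL = 12 mL total → factor 12/0.75 = 16
Product of known-step factors = 64
Overall factor = 5.00 μg/mL / (10.9 ng/mL) = 458.72
x = 458.72 / 64 = 7.17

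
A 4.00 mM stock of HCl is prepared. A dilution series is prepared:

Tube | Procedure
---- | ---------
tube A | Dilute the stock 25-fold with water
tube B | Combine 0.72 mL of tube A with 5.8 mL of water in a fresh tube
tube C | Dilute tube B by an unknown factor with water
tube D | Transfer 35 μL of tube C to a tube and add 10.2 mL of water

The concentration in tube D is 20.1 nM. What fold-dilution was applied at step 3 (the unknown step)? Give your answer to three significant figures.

3.01-fold

Step 1: 25-fold → factor 25
Step 2: 0.72 mL + 5.8 mL = 6.52 mL total → factor 6.52/0.72 = 9.0556
Step 3: unknown factor x
Step 4: 35 μL + 10.2 mL = 10235 μL total → factor 10235/35 = 292.43
Product of known-step factors = 66203
Overall factor = 4.00 mM / (20.1 nM) = 1.99 × 10^5
x = 1.99 × 10^5 / 66203 = 3.01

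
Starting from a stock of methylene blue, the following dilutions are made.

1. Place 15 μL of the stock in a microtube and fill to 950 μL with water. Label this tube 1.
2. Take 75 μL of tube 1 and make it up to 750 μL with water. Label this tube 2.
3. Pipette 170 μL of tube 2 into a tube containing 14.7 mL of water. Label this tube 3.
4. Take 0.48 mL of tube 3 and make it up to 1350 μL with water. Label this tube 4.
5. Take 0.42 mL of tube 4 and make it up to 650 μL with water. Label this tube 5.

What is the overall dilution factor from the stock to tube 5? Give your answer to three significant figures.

2.41 × 10^5

Step 1: 15 μL brought to 950 μL → factor 950/15 = 63.333
Step 2: 75 μL brought to 750 μL → factor 750/75 = 10
Step 3: 170 μL + 14.7 mL = 14870 μL total → factor 14870/170 = 87.471
Step 4: 0.48 mL brought to 1350 μL → factor 1.35/0.48 = 2.8125
Step 5: 0.42 mL brought to 650 μL → factor 0.65/0.42 = 1.5476
Overall dilution factor = 63.333 × 10 × 87.471 × 2.8125 × 1.5476 = 2.4113 × 10^5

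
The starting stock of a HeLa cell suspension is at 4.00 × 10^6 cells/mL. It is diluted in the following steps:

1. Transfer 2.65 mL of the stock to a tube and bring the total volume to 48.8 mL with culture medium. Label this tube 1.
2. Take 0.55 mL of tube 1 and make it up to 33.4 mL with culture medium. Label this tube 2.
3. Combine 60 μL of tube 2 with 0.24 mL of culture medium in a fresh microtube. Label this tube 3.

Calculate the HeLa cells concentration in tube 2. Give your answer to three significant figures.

3.58 × 10^3 cells/mL

Step 1: 2.65 mL brought to 48.8 mL → factor 48.8/2.65 = 18.415
Step 2: 0.55 mL brought to 33.4 mL → factor 33.4/0.55 = 60.727
Dilution factor through tube 2 = 18.415 × 60.727 = 1118.3
[tube 2] = 4.00 × 10^6 cells/mL / 1118.3 = 3.58 × 10^3 cells/mL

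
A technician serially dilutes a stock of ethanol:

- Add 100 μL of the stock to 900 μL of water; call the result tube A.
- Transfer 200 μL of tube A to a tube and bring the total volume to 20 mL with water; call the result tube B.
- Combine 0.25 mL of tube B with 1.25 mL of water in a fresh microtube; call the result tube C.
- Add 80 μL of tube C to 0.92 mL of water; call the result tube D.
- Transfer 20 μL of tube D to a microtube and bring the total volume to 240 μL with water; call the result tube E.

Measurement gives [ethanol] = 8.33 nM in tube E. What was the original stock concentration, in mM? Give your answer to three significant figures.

7.50 mM

Step 1: 100 μL + 900 μL = 1000 μL total → factor 1000/100 = 10
Step 2: 200 μL brought to 20 mL → factor 20000/200 = 100
Step 3: 0.25 mL + 1.25 mL = 1.5 mL total → factor 1.5/0.25 = 6
Step 4: 80 μL + 0.92 mL = 1000 μL total → factor 1000/80 = 12.5
Step 5: 20 μL brought to 240 μL → factor 240/20 = 12
Overall dilution factor = 10 × 100 × 6 × 12.5 × 12 = 9 × 10^5
Stock = 8.33 nM × 9 × 10^5 = 7.497 × 10^6 nM = 7.50 mM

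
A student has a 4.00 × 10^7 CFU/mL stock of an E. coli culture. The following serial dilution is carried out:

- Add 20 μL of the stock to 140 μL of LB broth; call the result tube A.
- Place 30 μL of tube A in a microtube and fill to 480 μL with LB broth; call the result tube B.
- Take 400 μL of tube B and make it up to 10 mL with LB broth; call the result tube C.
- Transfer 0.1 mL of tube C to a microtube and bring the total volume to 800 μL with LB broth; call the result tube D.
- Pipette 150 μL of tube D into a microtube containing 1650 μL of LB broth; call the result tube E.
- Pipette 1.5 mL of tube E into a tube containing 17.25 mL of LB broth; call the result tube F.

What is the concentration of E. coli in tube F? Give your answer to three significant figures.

Step 1: 20 μL + 140 μL = 160 μL total → factor 160/20 = 8
Step 2: 30 μL brought to 480 μL → factor 480/30 = 16
Step 3: 400 μL brought to 10 mL → factor 10000/400 = 25
Step 4: 0.1 mL brought to 800 μL → factor 0.8/0.1 = 8
Step 5: 150 μL + 1650 μL = 1800 μL total → factor 1800/150 = 12
Step 6: 1.5 mL + 17.25 mL = 18.75 mL total → factor 18.75/1.5 = 12.5
Overall dilution factor = 8 × 16 × 25 × 8 × 12 × 12.5 = 3.84 × 10^6
Final = 4.00 × 10^7 CFU/mL / 3.84 × 10^6 = 10.4 CFU/mL

10.4 CFU/mL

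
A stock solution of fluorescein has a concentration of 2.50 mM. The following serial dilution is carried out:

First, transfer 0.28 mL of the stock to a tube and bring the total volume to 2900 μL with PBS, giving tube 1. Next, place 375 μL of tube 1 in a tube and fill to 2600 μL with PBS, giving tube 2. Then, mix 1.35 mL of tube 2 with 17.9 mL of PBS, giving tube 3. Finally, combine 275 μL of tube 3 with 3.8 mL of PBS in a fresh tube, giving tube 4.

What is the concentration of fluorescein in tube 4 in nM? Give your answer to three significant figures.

165 nM

Step 1: 0.28 mL brought to 2900 μL → factor 2.9/0.28 = 10.357
Step 2: 375 μL brought to 2600 μL → factor 2600/375 = 6.9333
Step 3: 1.35 mL + 17.9 mL = 19.25 mL total → factor 19.25/1.35 = 14.259
Step 4: 275 μL + 3.8 mL = 4075 μL total → factor 4075/275 = 14.818
Overall dilution factor = 10.357 × 6.9333 × 14.259 × 14.818 = 15173
Final = 2.50 mM / 15173 = 0.0001648 mM = 165 nM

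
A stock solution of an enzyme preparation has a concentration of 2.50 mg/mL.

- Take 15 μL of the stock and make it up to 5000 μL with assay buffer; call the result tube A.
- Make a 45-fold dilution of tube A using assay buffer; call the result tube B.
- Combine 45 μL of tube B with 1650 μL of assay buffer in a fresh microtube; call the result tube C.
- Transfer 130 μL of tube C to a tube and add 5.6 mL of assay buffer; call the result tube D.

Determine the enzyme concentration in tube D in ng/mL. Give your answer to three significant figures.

0.100 ng/mL

Step 1: 15 μL brought to 5000 μL → factor 5000/15 = 333.33
Step 2: 45-fold → factor 45
Step 3: 45 μL + 1650 μL = 1695 μL total → factor 1695/45 = 37.667
Step 4: 130 μL + 5.6 mL = 5730 μL total → factor 5730/130 = 44.077
Overall dilution factor = 333.33 × 45 × 37.667 × 44.077 = 2.4903 × 10^7
Final = 2.50 mg/mL / 2.4903 × 10^7 = 1.004 × 10^-7 mg/mL = 0.100 ng/mL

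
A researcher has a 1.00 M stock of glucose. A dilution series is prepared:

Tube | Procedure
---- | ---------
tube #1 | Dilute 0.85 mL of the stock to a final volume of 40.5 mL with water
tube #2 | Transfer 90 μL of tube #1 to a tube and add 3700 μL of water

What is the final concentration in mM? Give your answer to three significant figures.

0.498 mM

Step 1: 0.85 mL brought to 40.5 mL → factor 40.5/0.85 = 47.647
Step 2: 90 μL + 3700 μL = 3790 μL total → factor 3790/90 = 42.111
Overall dilution factor = 47.647 × 42.111 = 2006.5
Final = 1.00 M / 2006.5 = 0.0004984 M = 0.498 mM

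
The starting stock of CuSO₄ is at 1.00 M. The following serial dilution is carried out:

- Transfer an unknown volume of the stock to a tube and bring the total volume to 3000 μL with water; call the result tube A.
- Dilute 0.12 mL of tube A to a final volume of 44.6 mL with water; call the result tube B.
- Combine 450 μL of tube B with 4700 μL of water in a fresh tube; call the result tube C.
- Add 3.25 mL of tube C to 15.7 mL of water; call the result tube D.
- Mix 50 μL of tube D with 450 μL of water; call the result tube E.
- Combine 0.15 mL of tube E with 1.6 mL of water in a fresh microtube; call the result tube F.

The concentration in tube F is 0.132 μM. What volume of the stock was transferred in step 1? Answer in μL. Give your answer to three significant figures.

1.15 × 10^3 μL

Step 1: v brought to 3000 μL → factor = 3000 μL/v
Step 2: 0.12 mL brought to 44.6 mL → factor 44.6/0.12 = 371.67
Step 3: 450 μL + 4700 μL = 5150 μL total → factor 5150/450 = 11.444
Step 4: 3.25 mL + 15.7 mL = 18.95 mL total → factor 18.95/3.25 = 5.8308
Step 5: 50 μL + 450 μL = 500 μL total → factor 500/50 = 10
Step 6: 0.15 mL + 1.6 mL = 1.75 mL total → factor 1.75/0.15 = 11.667
Product of known-step factors = 2.8935 × 10^6
Overall factor = 1.00 M / (0.132 μM) = 7.5758 × 10^6
Step-1 factor = 7.5758 × 10^6 / 2.8935 × 10^6 = 2.6182
v = 3000 μL / 2.6182 = 1.15 × 10^3 μL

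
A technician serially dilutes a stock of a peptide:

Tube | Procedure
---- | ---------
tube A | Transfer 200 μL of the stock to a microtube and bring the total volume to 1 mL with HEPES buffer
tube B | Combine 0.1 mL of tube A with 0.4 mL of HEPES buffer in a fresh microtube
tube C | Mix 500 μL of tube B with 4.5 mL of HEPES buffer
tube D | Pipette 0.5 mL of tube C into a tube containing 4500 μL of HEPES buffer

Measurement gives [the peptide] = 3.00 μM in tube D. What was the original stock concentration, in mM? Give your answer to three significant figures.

7.50 mM

Step 1: 200 μL brought to 1 mL → factor 1000/200 = 5
Step 2: 0.1 mL + 0.4 mL = 0.5 mL total → factor 0.5/0.1 = 5
Step 3: 500 μL + 4.5 mL = 5000 μL total → factor 5000/500 = 10
Step 4: 0.5 mL + 4500 μL = 5 mL total → factor 5/0.5 = 10
Overall dilution factor = 5 × 5 × 10 × 10 = 2500
Stock = 3.00 μM × 2500 = 7500 μM = 7.50 mM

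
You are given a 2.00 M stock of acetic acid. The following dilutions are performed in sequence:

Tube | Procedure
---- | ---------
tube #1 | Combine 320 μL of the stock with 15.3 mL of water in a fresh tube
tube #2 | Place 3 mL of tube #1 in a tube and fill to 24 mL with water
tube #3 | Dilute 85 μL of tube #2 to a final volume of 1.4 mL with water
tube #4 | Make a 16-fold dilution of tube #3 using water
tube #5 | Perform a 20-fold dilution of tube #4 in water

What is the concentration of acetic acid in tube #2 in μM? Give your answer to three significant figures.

5.12 × 10^3 μM

Step 1: 320 μL + 15.3 mL = 15620 μL total → factor 15620/320 = 48.812
Step 2: 3 mL brought to 24 mL → factor 24/3 = 8
Dilution factor through tube #2 = 48.812 × 8 = 390.5
[tube #2] = 2.00 M / 390.5 = 0.005122 M = 5.12 × 10^3 μM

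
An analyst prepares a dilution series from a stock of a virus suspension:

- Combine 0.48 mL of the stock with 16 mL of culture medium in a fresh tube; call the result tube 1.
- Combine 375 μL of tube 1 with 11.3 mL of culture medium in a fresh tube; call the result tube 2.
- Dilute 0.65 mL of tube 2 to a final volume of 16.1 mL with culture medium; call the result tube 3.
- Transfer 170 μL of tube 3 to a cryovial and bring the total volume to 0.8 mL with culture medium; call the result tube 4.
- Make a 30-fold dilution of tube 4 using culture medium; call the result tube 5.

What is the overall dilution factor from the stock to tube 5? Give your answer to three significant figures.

3.74 × 10^6

Step 1: 0.48 mL + 16 mL = 16.48 mL total → factor 16.48/0.48 = 34.333
Step 2: 375 μL + 11.3 mL = 11675 μL total → factor 11675/375 = 31.133
Step 3: 0.65 mL brought to 16.1 mL → factor 16.1/0.65 = 24.769
Step 4: 170 μL brought to 0.8 mL → factor 800/170 = 4.7059
Step 5: 30-fold → factor 30
Overall dilution factor = 34.333 × 31.133 × 24.769 × 4.7059 × 30 = 3.7378 × 10^6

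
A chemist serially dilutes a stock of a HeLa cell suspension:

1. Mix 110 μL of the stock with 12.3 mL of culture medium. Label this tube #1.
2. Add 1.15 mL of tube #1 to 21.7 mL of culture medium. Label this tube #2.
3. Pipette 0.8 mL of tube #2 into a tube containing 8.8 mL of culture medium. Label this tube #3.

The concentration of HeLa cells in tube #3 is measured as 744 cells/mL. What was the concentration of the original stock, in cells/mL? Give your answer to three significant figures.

2.00 × 10^7 cells/mL

Step 1: 110 μL + 12.3 mL = 12410 μL total → factor 12410/110 = 112.82
Step 2: 1.15 mL + 21.7 mL = 22.85 mL total → factor 22.85/1.15 = 19.87
Step 3: 0.8 mL + 8.8 mL = 9.6 mL total → factor 9.6/0.8 = 12
Overall dilution factor = 112.82 × 19.87 × 12 = 26900
Stock = 744 cells/mL × 26900 = 2.00 × 10^7 cells/mL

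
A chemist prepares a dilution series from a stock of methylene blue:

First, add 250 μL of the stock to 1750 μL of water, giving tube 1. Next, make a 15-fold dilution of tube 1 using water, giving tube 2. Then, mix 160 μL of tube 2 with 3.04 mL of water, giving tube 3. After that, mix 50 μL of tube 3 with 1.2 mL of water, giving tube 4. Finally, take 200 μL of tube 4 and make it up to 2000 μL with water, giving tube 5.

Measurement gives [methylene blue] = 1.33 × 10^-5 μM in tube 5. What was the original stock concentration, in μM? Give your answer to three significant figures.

7.98 μM

Step 1: 250 μL + 1750 μL = 2000 μL total → factor 2000/250 = 8
Step 2: 15-fold → factor 15
Step 3: 160 μL + 3.04 mL = 3200 μL total → factor 3200/160 = 20
Step 4: 50 μL + 1.2 mL = 1250 μL total → factor 1250/50 = 25
Step 5: 200 μL brought to 2000 μL → factor 2000/200 = 10
Overall dilution factor = 8 × 15 × 20 × 25 × 10 = 6 × 10^5
Stock = 1.33 × 10^-5 μM × 6 × 10^5 = 7.98 μM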